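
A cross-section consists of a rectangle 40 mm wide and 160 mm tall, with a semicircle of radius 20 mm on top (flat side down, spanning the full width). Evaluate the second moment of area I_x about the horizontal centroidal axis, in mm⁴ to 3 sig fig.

I_x ≈ 1.82 × 10⁷ mm⁴

Decompose the section into non-overlapping parts with the origin at the bottom-left of its bounding rectangle.
Rectangular body: 40 × 160, A = 6 400 mm², y = 80 mm, Ī = 13 653 333 mm⁴.
Semicircular cap: semicircle r = 20, A = 628.32 mm², y = 168.49 mm, Ī = 17 561 mm⁴.
Centroid: ȳ = ΣA·y / ΣA = 87.911 mm.
Transfer each piece to the horizontal centroidal axis using Ī + A·d² with d = y − 87.911:
  rectangular body: d = -7.9107 mm → contributes +14 053 839 mm⁴
  semicircular cap: d = 80.578 mm → contributes +4 097 074 mm⁴
Total I = 18 150 912 mm⁴.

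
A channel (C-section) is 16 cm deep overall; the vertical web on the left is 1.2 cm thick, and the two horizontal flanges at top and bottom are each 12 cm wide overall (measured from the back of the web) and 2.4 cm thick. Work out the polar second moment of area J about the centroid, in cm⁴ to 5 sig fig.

Split into non-overlapping primitives; take the origin at the lower-left of the bounding box.
Web: 1.2 × 16, A = 19.2 cm², y = 8 cm, Ī = 409.6 cm⁴.
Top flange (beyond web): 10.8 × 2.4, A = 25.92 cm², y = 14.8 cm, Ī = 12.4416 cm⁴.
Bottom flange (beyond web): 10.8 × 2.4, A = 25.92 cm², y = 1.2 cm, Ī = 12.4416 cm⁴.
By symmetry the centroid is at mid-height, ȳ = 8 cm.
Transfer each piece to the centroidal x-axis using Ī + A·d² with d = y − 8:
  web: d = 0 cm → contributes +409.6 cm⁴
  top flange (beyond web): d = 6.8 cm → contributes +1210.982 cm⁴
  bottom flange (beyond web): d = -6.8 cm → contributes +1210.982 cm⁴
Total I = 2831.565 cm⁴.
For the y-axis: x̄ = 4.978378 cm.
Repeating about the centroidal y-axis gives I_y = 1010.578 cm⁴.
Polar second moment: J = I_x + I_y = 3842.143 cm⁴.

J ≈ 3842.1 cm⁴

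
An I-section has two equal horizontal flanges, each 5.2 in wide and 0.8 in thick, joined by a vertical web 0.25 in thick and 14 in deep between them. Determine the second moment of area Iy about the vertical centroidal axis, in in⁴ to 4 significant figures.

Decompose the section into non-overlapping parts with the origin at the bottom-left of its bounding rectangle.
Bottom flange: 5.2 × 0.8, A = 4.16 in², x = 2.6 in, Ī = 9.37387 in⁴.
Web: 0.25 × 14, A = 3.5 in², x = 2.6 in, Ī = 0.0182292 in⁴.
Top flange: 5.2 × 0.8, A = 4.16 in², x = 2.6 in, Ī = 9.37387 in⁴.
By symmetry the centroid is at mid-width, x̄ = 2.6 in.
All pieces are centred on the vertical centroidal axis, so I = ΣĪ = 18.766 in⁴.

Iy ≈ 18.77 in⁴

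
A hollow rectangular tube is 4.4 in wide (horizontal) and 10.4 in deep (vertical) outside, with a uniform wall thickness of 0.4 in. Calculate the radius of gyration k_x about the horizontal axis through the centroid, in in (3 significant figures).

Treat the section as a set of non-overlapping primitives; coordinates are from the bounding-box lower-left.
Outer rectangle: 4.4 × 10.4, A = 45.76 in², y = 5.2 in, Ī = 412.45 in⁴.
Inner void (subtracted): 3.6 × 9.6, A = 34.56 in², y = 5.2 in, Ī = 265.42 in⁴.
By symmetry the centroid is at mid-height, ȳ = 5.2 in.
All pieces are centred on the horizontal axis through the centroid, so I = ΣĪ (holes subtracted) = 147.03 in⁴.
Radius of gyration: k = √(I/A) = √(147.03 / 11.2) = 3.6232 in.

k_x ≈ 3.62 in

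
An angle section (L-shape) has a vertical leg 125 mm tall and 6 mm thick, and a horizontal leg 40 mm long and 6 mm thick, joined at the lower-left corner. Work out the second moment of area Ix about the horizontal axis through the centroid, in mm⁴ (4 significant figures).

Ix ≈ 1.545 × 10⁶ mm⁴

Break the section into simple shapes (no overlaps), measuring from the bottom-left corner of the bounding box.
Vertical leg: 6 × 125, A = 750 mm², y = 62.5 mm, Ī = 976 563 mm⁴.
Horizontal leg (remainder): 34 × 6, A = 204 mm², y = 3 mm, Ī = 612 mm⁴.
Centroid: ȳ = ΣA·y / ΣA = 49.7767 mm.
Transfer each piece to the horizontal axis through the centroid using Ī + A·d² with d = y − 49.7767:
  vertical leg: d = 12.7233 mm → contributes +1 097 974 mm⁴
  horizontal leg (remainder): d = -46.7767 mm → contributes +446 977 mm⁴
Total I = 1 544 950 mm⁴.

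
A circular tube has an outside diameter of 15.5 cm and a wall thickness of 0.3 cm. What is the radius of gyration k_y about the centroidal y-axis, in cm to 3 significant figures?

Break the section into simple shapes (no overlaps), measuring from the bottom-left corner of the bounding box.
Outer circle: ⌀15.5, A = 188.69 cm², x = 7.75 cm, Ī = 2833.3 cm⁴.
Bore (subtracted): ⌀14.9, A = 174.37 cm², x = 7.75 cm, Ī = 2419.4 cm⁴.
By symmetry the centroid is at mid-width, x̄ = 7.75 cm.
All pieces are centred on the centroidal y-axis, so I = ΣĪ (holes subtracted) = 413.89 cm⁴.
Radius of gyration: k = √(I/A) = √(413.89 / 14.326) = 5.3751 cm.

k_y ≈ 5.38 cm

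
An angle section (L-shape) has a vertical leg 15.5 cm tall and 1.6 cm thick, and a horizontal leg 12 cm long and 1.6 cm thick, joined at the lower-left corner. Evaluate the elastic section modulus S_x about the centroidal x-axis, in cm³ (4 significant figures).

S_x ≈ 93.07 cm³

Treat the section as a set of non-overlapping primitives; coordinates are from the bounding-box lower-left.
Vertical leg: 1.6 × 15.5, A = 24.8 cm², y = 7.75 cm, Ī = 496.517 cm⁴.
Horizontal leg (remainder): 10.4 × 1.6, A = 16.64 cm², y = 0.8 cm, Ī = 3.54987 cm⁴.
Centroid: ȳ = ΣA·y / ΣA = 4.95927 cm.
Transfer each piece to the centroidal x-axis using Ī + A·d² with d = y − 4.95927:
  vertical leg: d = 2.79073 cm → contributes +689.664 cm⁴
  horizontal leg (remainder): d = -4.15927 cm → contributes +291.413 cm⁴
Total I = 981.077 cm⁴.
Extreme fibre distance c = 10.5407 cm; S = I/c = 93.0749 cm³.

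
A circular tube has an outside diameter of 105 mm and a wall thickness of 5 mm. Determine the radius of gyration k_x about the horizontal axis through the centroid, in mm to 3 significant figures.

k_x ≈ 35.4 mm

Break the section into simple shapes (no overlaps), measuring from the bottom-left corner of the bounding box.
Outer circle: ⌀105, A = 8 659 mm², y = 52.5 mm, Ī = 5 966 602 mm⁴.
Bore (subtracted): ⌀95, A = 7088.2 mm², y = 52.5 mm, Ī = 3 998 198 mm⁴.
By symmetry the centroid is at mid-height, ȳ = 52.5 mm.
All pieces are centred on the horizontal axis through the centroid, so I = ΣĪ (holes subtracted) = 1 968 404 mm⁴.
Radius of gyration: k = √(I/A) = √(1 968 404 / 1570.8) = 35.4 mm.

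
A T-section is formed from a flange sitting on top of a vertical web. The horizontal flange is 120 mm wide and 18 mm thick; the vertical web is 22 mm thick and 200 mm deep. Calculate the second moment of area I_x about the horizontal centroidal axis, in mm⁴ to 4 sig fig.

I_x ≈ 3.194 × 10⁷ mm⁴

Split into non-overlapping primitives; take the origin at the lower-left of the bounding box.
Flange: 120 × 18, A = 2 160 mm², y = 209 mm, Ī = 58 320 mm⁴.
Web: 22 × 200, A = 4 400 mm², y = 100 mm, Ī = 14 666 667 mm⁴.
Centroid: ȳ = ΣA·y / ΣA = 135.89 mm.
Transfer each piece to the horizontal centroidal axis using Ī + A·d² with d = y − 135.89:
  flange: d = 73.1098 mm → contributes +11 603 599 mm⁴
  web: d = -35.8902 mm → contributes +20 334 349 mm⁴
Total I = 31 937 948 mm⁴.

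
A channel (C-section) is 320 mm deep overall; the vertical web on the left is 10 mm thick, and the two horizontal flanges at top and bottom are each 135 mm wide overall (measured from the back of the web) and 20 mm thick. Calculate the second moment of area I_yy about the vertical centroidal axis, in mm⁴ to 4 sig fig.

I_yy ≈ 1.543 × 10⁷ mm⁴

Split into non-overlapping primitives; take the origin at the lower-left of the bounding box.
Web: 10 × 320, A = 3 200 mm², x = 5 mm, Ī = 26666.7 mm⁴.
Top flange (beyond web): 125 × 20, A = 2 500 mm², x = 72.5 mm, Ī = 3 255 208 mm⁴.
Bottom flange (beyond web): 125 × 20, A = 2 500 mm², x = 72.5 mm, Ī = 3 255 208 mm⁴.
Centroid: x̄ = ΣA·x / ΣA = 46.1585 mm.
Transfer each piece to the vertical centroidal axis using Ī + A·d² with d = x − 46.1585:
  web: d = -41.1585 mm → contributes +5 447 547 mm⁴
  top flange (beyond web): d = 26.3415 mm → contributes +4 989 890 mm⁴
  bottom flange (beyond web): d = 26.3415 mm → contributes +4 989 890 mm⁴
Total I = 15 427 327 mm⁴.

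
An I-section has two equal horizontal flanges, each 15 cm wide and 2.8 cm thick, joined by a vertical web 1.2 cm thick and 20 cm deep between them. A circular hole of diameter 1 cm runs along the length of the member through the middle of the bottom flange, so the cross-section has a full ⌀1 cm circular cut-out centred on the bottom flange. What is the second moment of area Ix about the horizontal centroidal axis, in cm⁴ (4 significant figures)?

Ix ≈ 1.167 × 10⁴ cm⁴

Break the section into simple shapes (no overlaps), measuring from the bottom-left corner of the bounding box.
Bottom flange: 15 × 2.8, A = 42 cm², y = 1.4 cm, Ī = 27.44 cm⁴.
Web: 1.2 × 20, A = 24 cm², y = 12.8 cm, Ī = 800 cm⁴.
Top flange: 15 × 2.8, A = 42 cm², y = 24.2 cm, Ī = 27.44 cm⁴.
Hole (subtracted): ⌀1, A = 0.785398 cm², y = 1.4 cm, Ī = 0.0490874 cm⁴.
Centroid: ȳ = ΣA·y / ΣA = 12.8835 cm.
Transfer each piece to the horizontal centroidal axis using Ī + A·d² with d = y − 12.8835:
  bottom flange: d = -11.4835 cm → contributes +5566.02 cm⁴
  web: d = -0.0835104 cm → contributes +800.167 cm⁴
  top flange: d = 11.3165 cm → contributes +5406.08 cm⁴
  hole: d = -11.4835 cm → contributes −103.62 cm⁴
Total I = 11668.7 cm⁴.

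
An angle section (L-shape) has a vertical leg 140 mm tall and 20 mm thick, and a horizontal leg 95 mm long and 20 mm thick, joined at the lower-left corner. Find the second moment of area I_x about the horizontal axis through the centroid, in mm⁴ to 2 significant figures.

Split into non-overlapping primitives; take the origin at the lower-left of the bounding box.
Vertical leg: 20 × 140, A = 2 800 mm², y = 70 mm, Ī = 4 573 333 mm⁴.
Horizontal leg (remainder): 75 × 20, A = 1 500 mm², y = 10 mm, Ī = 50 000 mm⁴.
Centroid: ȳ = ΣA·y / ΣA = 49.07 mm.
Transfer each piece to the horizontal axis through the centroid using Ī + A·d² with d = y − 49.07:
  vertical leg: d = 20.93 mm → contributes +5 799 942 mm⁴
  horizontal leg (remainder): d = -39.07 mm → contributes +2 339 670 mm⁴
Total I = 8 139 612 mm⁴.

I_x ≈ 8.1 × 10⁶ mm⁴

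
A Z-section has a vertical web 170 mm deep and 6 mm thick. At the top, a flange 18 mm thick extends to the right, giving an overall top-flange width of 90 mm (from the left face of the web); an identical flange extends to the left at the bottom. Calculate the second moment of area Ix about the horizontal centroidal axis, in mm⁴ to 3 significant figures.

Decompose the section into non-overlapping parts with the origin at the bottom-left of its bounding rectangle.
Web: 6 × 170, A = 1 020 mm², y = 85 mm, Ī = 2 456 500 mm⁴.
Top flange (beyond web): 84 × 18, A = 1 512 mm², y = 161 mm, Ī = 40 824 mm⁴.
Bottom flange (beyond web): 84 × 18, A = 1 512 mm², y = 9 mm, Ī = 40 824 mm⁴.
Centroid: ȳ = ΣA·y / ΣA = 85 mm.
Transfer each piece to the horizontal centroidal axis using Ī + A·d² with d = y − 85:
  web: d = 0 mm → contributes +2 456 500 mm⁴
  top flange (beyond web): d = 76 mm → contributes +8 774 136 mm⁴
  bottom flange (beyond web): d = -76 mm → contributes +8 774 136 mm⁴
Total I = 20 004 772 mm⁴.

Ix ≈ 2.00 × 10⁷ mm⁴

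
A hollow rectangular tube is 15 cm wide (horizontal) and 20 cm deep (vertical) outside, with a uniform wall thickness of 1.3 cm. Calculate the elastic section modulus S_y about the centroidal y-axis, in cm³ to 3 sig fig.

S_y ≈ 381 cm³

Treat the section as a set of non-overlapping primitives; coordinates are from the bounding-box lower-left.
Outer rectangle: 15 × 20, A = 300 cm², x = 7.5 cm, Ī = 5 625 cm⁴.
Inner void (subtracted): 12.4 × 17.4, A = 215.76 cm², x = 7.5 cm, Ī = 2764.6 cm⁴.
By symmetry the centroid is at mid-width, x̄ = 7.5 cm.
All pieces are centred on the centroidal y-axis, so I = ΣĪ (holes subtracted) = 2860.4 cm⁴.
Extreme fibre distance c = 7.5 cm; S = I/c = 381.39 cm³.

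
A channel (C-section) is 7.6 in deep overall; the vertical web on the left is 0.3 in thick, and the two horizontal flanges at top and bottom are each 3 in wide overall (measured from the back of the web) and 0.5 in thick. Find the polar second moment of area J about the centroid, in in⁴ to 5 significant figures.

J ≈ 49.496 in⁴

Decompose the section into non-overlapping parts with the origin at the bottom-left of its bounding rectangle.
Web: 0.3 × 7.6, A = 2.28 in², y = 3.8 in, Ī = 10.9744 in⁴.
Top flange (beyond web): 2.7 × 0.5, A = 1.35 in², y = 7.35 in, Ī = 0.028125 in⁴.
Bottom flange (beyond web): 2.7 × 0.5, A = 1.35 in², y = 0.25 in, Ī = 0.028125 in⁴.
By symmetry the centroid is at mid-height, ȳ = 3.8 in.
Transfer each piece to the centroidal x-axis using Ī + A·d² with d = y − 3.8:
  web: d = 0 in → contributes +10.9744 in⁴
  top flange (beyond web): d = 3.55 in → contributes +17.0415 in⁴
  bottom flange (beyond web): d = -3.55 in → contributes +17.0415 in⁴
Total I = 45.0574 in⁴.
For the y-axis: x̄ = 0.963253 in.
Repeating about the centroidal y-axis gives I_y = 4.438675 in⁴.
Polar second moment: J = I_x + I_y = 49.49608 in⁴.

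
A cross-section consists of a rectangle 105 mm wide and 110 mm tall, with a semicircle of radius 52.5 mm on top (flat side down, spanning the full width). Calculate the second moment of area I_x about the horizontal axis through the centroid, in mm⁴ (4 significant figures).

I_x ≈ 3.129 × 10⁷ mm⁴

Split into non-overlapping primitives; take the origin at the lower-left of the bounding box.
Rectangular body: 105 × 110, A = 11 550 mm², y = 55 mm, Ī = 11 646 250 mm⁴.
Semicircular cap: semicircle r = 52.5, A = 4329.51 mm², y = 132.282 mm, Ī = 833 814 mm⁴.
Centroid: ȳ = ΣA·y / ΣA = 76.0707 mm.
Transfer each piece to the horizontal axis through the centroid using Ī + A·d² with d = y − 76.0707:
  rectangular body: d = -21.0707 mm → contributes +16 774 133 mm⁴
  semicircular cap: d = 56.211 mm → contributes +14 513 674 mm⁴
Total I = 31 287 807 mm⁴.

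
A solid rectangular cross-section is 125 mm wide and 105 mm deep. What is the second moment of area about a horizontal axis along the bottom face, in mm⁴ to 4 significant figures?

I_base ≈ 4.823 × 10⁷ mm⁴

The section: 125 × 105, A = 13 125 mm², y = 52.5 mm, Ī = 12 058 594 mm⁴.
Transfer it to a horizontal axis along the bottom face using Ī + A·d² with d = y − 0:
  the section: d = 52.5 mm → contributes +48 234 375 mm⁴
Total I = 48 234 375 mm⁴.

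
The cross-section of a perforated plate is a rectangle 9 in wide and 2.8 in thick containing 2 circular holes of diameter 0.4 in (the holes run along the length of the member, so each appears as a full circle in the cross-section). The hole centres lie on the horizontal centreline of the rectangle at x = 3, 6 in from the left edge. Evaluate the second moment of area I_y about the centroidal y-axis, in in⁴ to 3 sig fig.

I_y ≈ 170 in⁴

Break the section into simple shapes (no overlaps), measuring from the bottom-left corner of the bounding box.
Plate: 9 × 2.8, A = 25.2 in², x = 4.5 in, Ī = 170.1 in⁴.
Hole 1 (subtracted): ⌀0.4, A = 0.12566 in², x = 3 in, Ī = 0.0012566 in⁴.
Hole 2 (subtracted): ⌀0.4, A = 0.12566 in², x = 6 in, Ī = 0.0012566 in⁴.
By symmetry the centroid is at mid-width, x̄ = 4.5 in.
Transfer each piece to the centroidal y-axis using Ī + A·d² with d = x − 4.5:
  plate: d = 0 in → contributes +170.1 in⁴
  hole 1: d = -1.5 in → contributes −0.284 in⁴
  hole 2: d = 1.5 in → contributes −0.284 in⁴
Total I = 169.53 in⁴.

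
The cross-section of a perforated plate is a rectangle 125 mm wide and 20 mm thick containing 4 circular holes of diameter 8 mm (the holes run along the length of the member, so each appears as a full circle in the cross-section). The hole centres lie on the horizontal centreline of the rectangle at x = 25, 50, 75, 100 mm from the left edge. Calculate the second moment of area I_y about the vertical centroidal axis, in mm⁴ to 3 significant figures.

I_y ≈ 3.10 × 10⁶ mm⁴

Treat the section as a set of non-overlapping primitives; coordinates are from the bounding-box lower-left.
Plate: 125 × 20, A = 2 500 mm², x = 62.5 mm, Ī = 3 255 208 mm⁴.
Hole 1 (subtracted): ⌀8, A = 50.265 mm², x = 25 mm, Ī = 201.06 mm⁴.
Hole 2 (subtracted): ⌀8, A = 50.265 mm², x = 50 mm, Ī = 201.06 mm⁴.
Hole 3 (subtracted): ⌀8, A = 50.265 mm², x = 75 mm, Ī = 201.06 mm⁴.
Hole 4 (subtracted): ⌀8, A = 50.265 mm², x = 100 mm, Ī = 201.06 mm⁴.
By symmetry the centroid is at mid-width, x̄ = 62.5 mm.
Transfer each piece to the vertical centroidal axis using Ī + A·d² with d = x − 62.5:
  plate: d = 0 mm → contributes +3 255 208 mm⁴
  hole 1: d = -37.5 mm → contributes −70 887 mm⁴
  hole 2: d = -12.5 mm → contributes −8 055 mm⁴
  hole 3: d = 12.5 mm → contributes −8 055 mm⁴
  hole 4: d = 37.5 mm → contributes −70 887 mm⁴
Total I = 3 097 324 mm⁴.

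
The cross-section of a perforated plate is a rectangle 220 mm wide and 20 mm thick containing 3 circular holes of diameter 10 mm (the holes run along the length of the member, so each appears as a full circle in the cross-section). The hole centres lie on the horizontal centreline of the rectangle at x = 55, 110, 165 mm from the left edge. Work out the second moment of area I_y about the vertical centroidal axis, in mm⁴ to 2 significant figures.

Split into non-overlapping primitives; take the origin at the lower-left of the bounding box.
Plate: 220 × 20, A = 4 400 mm², x = 110 mm, Ī = 17 746 667 mm⁴.
Hole 1 (subtracted): ⌀10, A = 78.54 mm², x = 55 mm, Ī = 490.9 mm⁴.
Hole 2 (subtracted): ⌀10, A = 78.54 mm², x = 110 mm, Ī = 490.9 mm⁴.
Hole 3 (subtracted): ⌀10, A = 78.54 mm², x = 165 mm, Ī = 490.9 mm⁴.
By symmetry the centroid is at mid-width, x̄ = 110 mm.
Transfer each piece to the vertical centroidal axis using Ī + A·d² with d = x − 110:
  plate: d = 0 mm → contributes +17 746 667 mm⁴
  hole 1: d = -55 mm → contributes −238 074 mm⁴
  hole 2: d = 0 mm → contributes −490.9 mm⁴
  hole 3: d = 55 mm → contributes −238 074 mm⁴
Total I = 17 270 028 mm⁴.

I_y ≈ 1.7 × 10⁷ mm⁴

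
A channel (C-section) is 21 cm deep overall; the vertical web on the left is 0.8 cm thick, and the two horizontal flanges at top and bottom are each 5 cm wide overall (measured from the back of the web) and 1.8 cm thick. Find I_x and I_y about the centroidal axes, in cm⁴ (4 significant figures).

I_x ≈ 2015 cm⁴, I_y ≈ 72.86 cm⁴

Treat the section as a set of non-overlapping primitives; coordinates are from the bounding-box lower-left.
Web: 0.8 × 21, A = 16.8 cm², y = 10.5 cm, Ī = 617.4 cm⁴.
Top flange (beyond web): 4.2 × 1.8, A = 7.56 cm², y = 20.1 cm, Ī = 2.0412 cm⁴.
Bottom flange (beyond web): 4.2 × 1.8, A = 7.56 cm², y = 0.9 cm, Ī = 2.0412 cm⁴.
By symmetry the centroid is at mid-height, ȳ = 10.5 cm.
Transfer each piece to the centroidal x-axis using Ī + A·d² with d = y − 10.5:
  web: d = 0 cm → contributes +617.4 cm⁴
  top flange (beyond web): d = 9.6 cm → contributes +698.771 cm⁴
  bottom flange (beyond web): d = -9.6 cm → contributes +698.771 cm⁴
Total I = 2014.94 cm⁴.
For the y-axis: x̄ = 1.58421 cm.
Repeating about the centroidal y-axis gives I_y = 72.8592 cm⁴.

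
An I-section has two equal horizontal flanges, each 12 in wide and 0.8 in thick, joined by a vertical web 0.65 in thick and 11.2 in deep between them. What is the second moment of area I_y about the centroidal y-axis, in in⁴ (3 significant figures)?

Break the section into simple shapes (no overlaps), measuring from the bottom-left corner of the bounding box.
Bottom flange: 12 × 0.8, A = 9.6 in², x = 6 in, Ī = 115.2 in⁴.
Web: 0.65 × 11.2, A = 7.28 in², x = 6 in, Ī = 0.25632 in⁴.
Top flange: 12 × 0.8, A = 9.6 in², x = 6 in, Ī = 115.2 in⁴.
By symmetry the centroid is at mid-width, x̄ = 6 in.
All pieces are centred on the centroidal y-axis, so I = ΣĪ = 230.66 in⁴.

I_y ≈ 231 in⁴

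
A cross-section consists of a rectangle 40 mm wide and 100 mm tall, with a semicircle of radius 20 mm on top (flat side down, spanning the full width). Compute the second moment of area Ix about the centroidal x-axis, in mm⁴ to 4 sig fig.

Ix ≈ 5.209 × 10⁶ mm⁴

Break the section into simple shapes (no overlaps), measuring from the bottom-left corner of the bounding box.
Rectangular body: 40 × 100, A = 4 000 mm², y = 50 mm, Ī = 3 333 333 mm⁴.
Semicircular cap: semicircle r = 20, A = 628.319 mm², y = 108.488 mm, Ī = 17561.1 mm⁴.
Centroid: ȳ = ΣA·y / ΣA = 57.9401 mm.
Transfer each piece to the centroidal x-axis using Ī + A·d² with d = y − 57.9401:
  rectangular body: d = -7.94009 mm → contributes +3 585 513 mm⁴
  semicircular cap: d = 50.5482 mm → contributes +1 622 989 mm⁴
Total I = 5 208 502 mm⁴.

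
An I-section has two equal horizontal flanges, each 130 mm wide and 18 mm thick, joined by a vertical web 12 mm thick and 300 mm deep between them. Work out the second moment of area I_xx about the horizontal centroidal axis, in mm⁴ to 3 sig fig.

Split into non-overlapping primitives; take the origin at the lower-left of the bounding box.
Bottom flange: 130 × 18, A = 2 340 mm², y = 9 mm, Ī = 63 180 mm⁴.
Web: 12 × 300, A = 3 600 mm², y = 168 mm, Ī = 27 000 000 mm⁴.
Top flange: 130 × 18, A = 2 340 mm², y = 327 mm, Ī = 63 180 mm⁴.
By symmetry the centroid is at mid-height, ȳ = 168 mm.
Transfer each piece to the horizontal centroidal axis using Ī + A·d² with d = y − 168:
  bottom flange: d = -159 mm → contributes +59 220 720 mm⁴
  web: d = 0 mm → contributes +27 000 000 mm⁴
  top flange: d = 159 mm → contributes +59 220 720 mm⁴
Total I = 145 441 440 mm⁴.

I_xx ≈ 1.45 × 10⁸ mm⁴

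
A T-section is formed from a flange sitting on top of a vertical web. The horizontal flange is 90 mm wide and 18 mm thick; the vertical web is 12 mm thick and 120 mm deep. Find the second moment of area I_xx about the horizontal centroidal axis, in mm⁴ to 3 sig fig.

Decompose the section into non-overlapping parts with the origin at the bottom-left of its bounding rectangle.
Flange: 90 × 18, A = 1 620 mm², y = 129 mm, Ī = 43 740 mm⁴.
Web: 12 × 120, A = 1 440 mm², y = 60 mm, Ī = 1 728 000 mm⁴.
Centroid: ȳ = ΣA·y / ΣA = 96.529 mm.
Transfer each piece to the horizontal centroidal axis using Ī + A·d² with d = y − 96.529:
  flange: d = 32.471 mm → contributes +1 751 769 mm⁴
  web: d = -36.529 mm → contributes +3 649 533 mm⁴
Total I = 5 401 302 mm⁴.

I_xx ≈ 5.40 × 10⁶ mm⁴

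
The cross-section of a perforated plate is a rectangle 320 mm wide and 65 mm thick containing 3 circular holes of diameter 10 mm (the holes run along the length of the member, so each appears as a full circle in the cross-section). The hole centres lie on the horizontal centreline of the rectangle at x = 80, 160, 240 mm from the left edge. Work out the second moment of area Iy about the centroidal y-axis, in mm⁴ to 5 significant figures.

Iy ≈ 1.7649 × 10⁸ mm⁴

Break the section into simple shapes (no overlaps), measuring from the bottom-left corner of the bounding box.
Plate: 320 × 65, A = 20 800 mm², x = 160 mm, Ī = 177 493 333 mm⁴.
Hole 1 (subtracted): ⌀10, A = 78.53982 mm², x = 80 mm, Ī = 490.8739 mm⁴.
Hole 2 (subtracted): ⌀10, A = 78.53982 mm², x = 160 mm, Ī = 490.8739 mm⁴.
Hole 3 (subtracted): ⌀10, A = 78.53982 mm², x = 240 mm, Ī = 490.8739 mm⁴.
By symmetry the centroid is at mid-width, x̄ = 160 mm.
Transfer each piece to the centroidal y-axis using Ī + A·d² with d = x − 160:
  plate: d = 0 mm → contributes +177 493 333 mm⁴
  hole 1: d = -80 mm → contributes −503145.7 mm⁴
  hole 2: d = 0 mm → contributes −490.8739 mm⁴
  hole 3: d = 80 mm → contributes −503145.7 mm⁴
Total I = 176 486 551 mm⁴.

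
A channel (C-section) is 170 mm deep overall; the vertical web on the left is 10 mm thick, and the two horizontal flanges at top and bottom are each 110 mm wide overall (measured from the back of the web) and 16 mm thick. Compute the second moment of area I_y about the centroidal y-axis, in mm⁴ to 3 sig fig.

I_y ≈ 6.04 × 10⁶ mm⁴

Treat the section as a set of non-overlapping primitives; coordinates are from the bounding-box lower-left.
Web: 10 × 170, A = 1 700 mm², x = 5 mm, Ī = 14 167 mm⁴.
Top flange (beyond web): 100 × 16, A = 1 600 mm², x = 60 mm, Ī = 1 333 333 mm⁴.
Bottom flange (beyond web): 100 × 16, A = 1 600 mm², x = 60 mm, Ī = 1 333 333 mm⁴.
Centroid: x̄ = ΣA·x / ΣA = 40.918 mm.
Transfer each piece to the centroidal y-axis using Ī + A·d² with d = x − 40.918:
  web: d = -35.918 mm → contributes +2 207 386 mm⁴
  top flange (beyond web): d = 19.082 mm → contributes +1 915 907 mm⁴
  bottom flange (beyond web): d = 19.082 mm → contributes +1 915 907 mm⁴
Total I = 6 039 201 mm⁴.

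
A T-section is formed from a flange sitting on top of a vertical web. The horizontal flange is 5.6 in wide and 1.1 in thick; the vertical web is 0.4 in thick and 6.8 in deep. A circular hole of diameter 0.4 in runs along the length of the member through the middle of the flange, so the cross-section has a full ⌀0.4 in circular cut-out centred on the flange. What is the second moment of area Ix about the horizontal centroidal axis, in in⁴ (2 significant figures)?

Ix ≈ 40 in⁴

Split into non-overlapping primitives; take the origin at the lower-left of the bounding box.
Flange: 5.6 × 1.1, A = 6.16 in², y = 7.35 in, Ī = 0.6211 in⁴.
Web: 0.4 × 6.8, A = 2.72 in², y = 3.4 in, Ī = 10.48 in⁴.
Hole (subtracted): ⌀0.4, A = 0.1257 in², y = 7.35 in, Ī = 0.001257 in⁴.
Centroid: ȳ = ΣA·y / ΣA = 6.123 in.
Transfer each piece to the horizontal centroidal axis using Ī + A·d² with d = y − 6.123:
  flange: d = 1.227 in → contributes +9.899 in⁴
  web: d = -2.723 in → contributes +30.65 in⁴
  hole: d = 1.227 in → contributes −0.1905 in⁴
Total I = 40.35 in⁴.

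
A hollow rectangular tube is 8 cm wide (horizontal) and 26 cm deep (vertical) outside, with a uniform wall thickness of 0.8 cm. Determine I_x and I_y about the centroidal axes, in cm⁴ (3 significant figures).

Treat the section as a set of non-overlapping primitives; coordinates are from the bounding-box lower-left.
Outer rectangle: 8 × 26, A = 208 cm², y = 13 cm, Ī = 11 717 cm⁴.
Inner void (subtracted): 6.4 × 24.4, A = 156.16 cm², y = 13 cm, Ī = 7747.6 cm⁴.
By symmetry the centroid is at mid-height, ȳ = 13 cm.
All pieces are centred on the centroidal x-axis, so I = ΣĪ (holes subtracted) = 3969.7 cm⁴.
Repeating about the centroidal y-axis gives I_y = 576.31 cm⁴.

I_x ≈ 3970 cm⁴, I_y ≈ 576 cm⁴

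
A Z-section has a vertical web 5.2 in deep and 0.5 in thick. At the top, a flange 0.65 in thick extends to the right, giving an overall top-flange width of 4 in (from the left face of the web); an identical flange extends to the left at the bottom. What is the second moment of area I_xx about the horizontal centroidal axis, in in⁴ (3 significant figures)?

I_xx ≈ 29.6 in⁴

Break the section into simple shapes (no overlaps), measuring from the bottom-left corner of the bounding box.
Web: 0.5 × 5.2, A = 2.6 in², y = 2.6 in, Ī = 5.8587 in⁴.
Top flange (beyond web): 3.5 × 0.65, A = 2.275 in², y = 4.875 in, Ī = 0.080099 in⁴.
Bottom flange (beyond web): 3.5 × 0.65, A = 2.275 in², y = 0.325 in, Ī = 0.080099 in⁴.
Centroid: ȳ = ΣA·y / ΣA = 2.6 in.
Transfer each piece to the horizontal centroidal axis using Ī + A·d² with d = y − 2.6:
  web: d = 0 in → contributes +5.8587 in⁴
  top flange (beyond web): d = 2.275 in → contributes +11.855 in⁴
  bottom flange (beyond web): d = -2.275 in → contributes +11.855 in⁴
Total I = 29.568 in⁴.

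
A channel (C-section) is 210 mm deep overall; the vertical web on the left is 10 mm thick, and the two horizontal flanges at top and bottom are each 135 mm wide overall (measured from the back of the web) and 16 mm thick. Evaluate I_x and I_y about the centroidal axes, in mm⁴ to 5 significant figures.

I_x ≈ 4.5439 × 10⁷ mm⁴, I_y ≈ 1.1500 × 10⁷ mm⁴

Decompose the section into non-overlapping parts with the origin at the bottom-left of its bounding rectangle.
Web: 10 × 210, A = 2 100 mm², y = 105 mm, Ī = 7 717 500 mm⁴.
Top flange (beyond web): 125 × 16, A = 2 000 mm², y = 202 mm, Ī = 42666.67 mm⁴.
Bottom flange (beyond web): 125 × 16, A = 2 000 mm², y = 8 mm, Ī = 42666.67 mm⁴.
By symmetry the centroid is at mid-height, ȳ = 105 mm.
Transfer each piece to the centroidal x-axis using Ī + A·d² with d = y − 105:
  web: d = 0 mm → contributes +7 717 500 mm⁴
  top flange (beyond web): d = 97 mm → contributes +18 860 667 mm⁴
  bottom flange (beyond web): d = -97 mm → contributes +18 860 667 mm⁴
Total I = 45 438 833 mm⁴.
For the y-axis: x̄ = 49.2623 mm.
Repeating about the centroidal y-axis gives I_y = 11 500 014 mm⁴.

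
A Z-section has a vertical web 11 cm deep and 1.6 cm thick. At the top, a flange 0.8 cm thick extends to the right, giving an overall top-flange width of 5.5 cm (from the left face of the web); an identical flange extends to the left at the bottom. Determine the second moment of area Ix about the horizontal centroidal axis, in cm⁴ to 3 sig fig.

Ix ≈ 340 cm⁴

Break the section into simple shapes (no overlaps), measuring from the bottom-left corner of the bounding box.
Web: 1.6 × 11, A = 17.6 cm², y = 5.5 cm, Ī = 177.47 cm⁴.
Top flange (beyond web): 3.9 × 0.8, A = 3.12 cm², y = 10.6 cm, Ī = 0.1664 cm⁴.
Bottom flange (beyond web): 3.9 × 0.8, A = 3.12 cm², y = 0.4 cm, Ī = 0.1664 cm⁴.
Centroid: ȳ = ΣA·y / ΣA = 5.5 cm.
Transfer each piece to the horizontal centroidal axis using Ī + A·d² with d = y − 5.5:
  web: d = 0 cm → contributes +177.47 cm⁴
  top flange (beyond web): d = 5.1 cm → contributes +81.318 cm⁴
  bottom flange (beyond web): d = -5.1 cm → contributes +81.318 cm⁴
Total I = 340.1 cm⁴.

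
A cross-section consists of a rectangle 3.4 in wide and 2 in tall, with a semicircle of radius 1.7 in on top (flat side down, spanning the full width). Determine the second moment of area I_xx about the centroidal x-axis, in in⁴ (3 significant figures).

I_xx ≈ 11.3 in⁴

Break the section into simple shapes (no overlaps), measuring from the bottom-left corner of the bounding box.
Rectangular body: 3.4 × 2, A = 6.8 in², y = 1 in, Ī = 2.2667 in⁴.
Semicircular cap: semicircle r = 1.7, A = 4.5396 in², y = 2.7215 in, Ī = 0.9167 in⁴.
Centroid: ȳ = ΣA·y / ΣA = 1.6892 in.
Transfer each piece to the centroidal x-axis using Ī + A·d² with d = y − 1.6892:
  rectangular body: d = -0.68917 in → contributes +5.4964 in⁴
  semicircular cap: d = 1.0323 in → contributes +5.7546 in⁴
Total I = 11.251 in⁴.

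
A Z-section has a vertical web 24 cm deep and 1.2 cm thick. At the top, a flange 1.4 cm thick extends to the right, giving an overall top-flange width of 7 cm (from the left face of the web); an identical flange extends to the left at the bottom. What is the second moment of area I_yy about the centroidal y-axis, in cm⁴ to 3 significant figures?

Break the section into simple shapes (no overlaps), measuring from the bottom-left corner of the bounding box.
Web: 1.2 × 24, A = 28.8 cm², x = 6.4 cm, Ī = 3.456 cm⁴.
Top flange (beyond web): 5.8 × 1.4, A = 8.12 cm², x = 9.9 cm, Ī = 22.763 cm⁴.
Bottom flange (beyond web): 5.8 × 1.4, A = 8.12 cm², x = 2.9 cm, Ī = 22.763 cm⁴.
Centroid: x̄ = ΣA·x / ΣA = 6.4 cm.
Transfer each piece to the centroidal y-axis using Ī + A·d² with d = x − 6.4:
  web: d = 0 cm → contributes +3.456 cm⁴
  top flange (beyond web): d = 3.5 cm → contributes +122.23 cm⁴
  bottom flange (beyond web): d = -3.5 cm → contributes +122.23 cm⁴
Total I = 247.92 cm⁴.

I_yy ≈ 248 cm⁴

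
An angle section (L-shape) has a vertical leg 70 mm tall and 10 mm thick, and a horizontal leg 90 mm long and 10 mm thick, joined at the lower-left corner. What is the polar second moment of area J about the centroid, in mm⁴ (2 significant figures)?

J ≈ 1.8 × 10⁶ mm⁴

Decompose the section into non-overlapping parts with the origin at the bottom-left of its bounding rectangle.
Vertical leg: 10 × 70, A = 700 mm², y = 35 mm, Ī = 285 833 mm⁴.
Horizontal leg (remainder): 80 × 10, A = 800 mm², y = 5 mm, Ī = 6 667 mm⁴.
Centroid: ȳ = ΣA·y / ΣA = 19 mm.
Transfer each piece to the centroidal x-axis using Ī + A·d² with d = y − 19:
  vertical leg: d = 16 mm → contributes +465 033 mm⁴
  horizontal leg (remainder): d = -14 mm → contributes +163 467 mm⁴
Total I = 628 500 mm⁴.
For the y-axis: x̄ = 29 mm.
Repeating about the centroidal y-axis gives I_y = 1 188 500 mm⁴.
Polar second moment: J = I_x + I_y = 1 817 000 mm⁴.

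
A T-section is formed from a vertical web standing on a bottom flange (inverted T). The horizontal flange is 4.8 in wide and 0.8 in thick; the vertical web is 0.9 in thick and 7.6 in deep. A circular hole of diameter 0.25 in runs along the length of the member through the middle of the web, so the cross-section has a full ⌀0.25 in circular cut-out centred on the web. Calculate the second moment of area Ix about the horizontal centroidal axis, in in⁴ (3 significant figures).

Treat the section as a set of non-overlapping primitives; coordinates are from the bounding-box lower-left.
Flange: 4.8 × 0.8, A = 3.84 in², y = 0.4 in, Ī = 0.2048 in⁴.
Web: 0.9 × 7.6, A = 6.84 in², y = 4.6 in, Ī = 32.923 in⁴.
Hole (subtracted): ⌀0.25, A = 0.049087 in², y = 4.6 in, Ī = 0.00019175 in⁴.
Centroid: ȳ = ΣA·y / ΣA = 3.0829 in.
Transfer each piece to the horizontal centroidal axis using Ī + A·d² with d = y − 3.0829:
  flange: d = -2.6829 in → contributes +27.845 in⁴
  web: d = 1.5171 in → contributes +48.666 in⁴
  hole: d = 1.5171 in → contributes −0.11317 in⁴
Total I = 76.398 in⁴.

Ix ≈ 76.4 in⁴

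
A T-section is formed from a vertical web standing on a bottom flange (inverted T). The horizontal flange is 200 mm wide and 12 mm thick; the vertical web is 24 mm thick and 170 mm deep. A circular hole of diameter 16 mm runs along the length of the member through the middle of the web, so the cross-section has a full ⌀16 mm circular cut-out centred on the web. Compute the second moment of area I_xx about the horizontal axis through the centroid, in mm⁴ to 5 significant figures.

I_xx ≈ 2.2129 × 10⁷ mm⁴

Treat the section as a set of non-overlapping primitives; coordinates are from the bounding-box lower-left.
Flange: 200 × 12, A = 2 400 mm², y = 6 mm, Ī = 28 800 mm⁴.
Web: 24 × 170, A = 4 080 mm², y = 97 mm, Ī = 9 826 000 mm⁴.
Hole (subtracted): ⌀16, A = 201.0619 mm², y = 97 mm, Ī = 3216.991 mm⁴.
Centroid: ȳ = ΣA·y / ΣA = 62.21705 mm.
Transfer each piece to the horizontal axis through the centroid using Ī + A·d² with d = y − 62.21705:
  flange: d = -56.21705 mm → contributes +7 613 656 mm⁴
  web: d = 34.78295 mm → contributes +14 762 203 mm⁴
  hole: d = 34.78295 mm → contributes −246472.5 mm⁴
Total I = 22 129 386 mm⁴.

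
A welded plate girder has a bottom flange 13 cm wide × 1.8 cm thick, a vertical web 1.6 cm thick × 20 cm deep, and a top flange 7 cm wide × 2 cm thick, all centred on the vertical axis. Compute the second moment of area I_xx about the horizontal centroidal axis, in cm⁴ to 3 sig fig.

Treat the section as a set of non-overlapping primitives; coordinates are from the bounding-box lower-left.
Bottom plate: 13 × 1.8, A = 23.4 cm², y = 0.9 cm, Ī = 6.318 cm⁴.
Web plate: 1.6 × 20, A = 32 cm², y = 11.8 cm, Ī = 1066.7 cm⁴.
Top plate: 7 × 2, A = 14 cm², y = 22.8 cm, Ī = 4.6667 cm⁴.
Centroid: ȳ = ΣA·y / ΣA = 10.344 cm.
Transfer each piece to the horizontal centroidal axis using Ī + A·d² with d = y − 10.344:
  bottom plate: d = -9.4438 cm → contributes +2093.3 cm⁴
  web plate: d = 1.4562 cm → contributes +1134.5 cm⁴
  top plate: d = 12.456 cm → contributes +2176.9 cm⁴
Total I = 5404.6 cm⁴.

I_xx ≈ 5400 cm⁴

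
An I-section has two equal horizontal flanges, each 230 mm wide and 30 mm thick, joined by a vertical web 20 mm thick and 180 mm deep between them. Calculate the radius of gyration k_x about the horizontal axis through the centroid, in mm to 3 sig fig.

k_x ≈ 96.8 mm

Decompose the section into non-overlapping parts with the origin at the bottom-left of its bounding rectangle.
Bottom flange: 230 × 30, A = 6 900 mm², y = 15 mm, Ī = 517 500 mm⁴.
Web: 20 × 180, A = 3 600 mm², y = 120 mm, Ī = 9 720 000 mm⁴.
Top flange: 230 × 30, A = 6 900 mm², y = 225 mm, Ī = 517 500 mm⁴.
By symmetry the centroid is at mid-height, ȳ = 120 mm.
Transfer each piece to the horizontal axis through the centroid using Ī + A·d² with d = y − 120:
  bottom flange: d = -105 mm → contributes +76 590 000 mm⁴
  web: d = 0 mm → contributes +9 720 000 mm⁴
  top flange: d = 105 mm → contributes +76 590 000 mm⁴
Total I = 162 900 000 mm⁴.
Radius of gyration: k = √(I/A) = √(162 900 000 / 17 400) = 96.758 mm.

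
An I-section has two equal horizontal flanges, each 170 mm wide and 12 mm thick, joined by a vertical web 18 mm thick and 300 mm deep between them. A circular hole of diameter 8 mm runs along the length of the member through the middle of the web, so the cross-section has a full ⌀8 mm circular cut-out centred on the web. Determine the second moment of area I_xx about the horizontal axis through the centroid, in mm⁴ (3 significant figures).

Decompose the section into non-overlapping parts with the origin at the bottom-left of its bounding rectangle.
Bottom flange: 170 × 12, A = 2 040 mm², y = 6 mm, Ī = 24 480 mm⁴.
Web: 18 × 300, A = 5 400 mm², y = 162 mm, Ī = 40 500 000 mm⁴.
Top flange: 170 × 12, A = 2 040 mm², y = 318 mm, Ī = 24 480 mm⁴.
Hole (subtracted): ⌀8, A = 50.265 mm², y = 162 mm, Ī = 201.06 mm⁴.
By symmetry the centroid is at mid-height, ȳ = 162 mm.
Transfer each piece to the horizontal axis through the centroid using Ī + A·d² with d = y − 162:
  bottom flange: d = -156 mm → contributes +49 669 920 mm⁴
  web: d = 0 mm → contributes +40 500 000 mm⁴
  top flange: d = 156 mm → contributes +49 669 920 mm⁴
  hole: d = 0 mm → contributes −201.06 mm⁴
Total I = 139 839 639 mm⁴.

I_xx ≈ 1.40 × 10⁸ mm⁴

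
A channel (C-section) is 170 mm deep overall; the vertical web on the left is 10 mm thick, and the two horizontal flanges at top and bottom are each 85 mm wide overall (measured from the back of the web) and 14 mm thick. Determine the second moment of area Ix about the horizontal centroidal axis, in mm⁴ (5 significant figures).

Decompose the section into non-overlapping parts with the origin at the bottom-left of its bounding rectangle.
Web: 10 × 170, A = 1 700 mm², y = 85 mm, Ī = 4 094 167 mm⁴.
Top flange (beyond web): 75 × 14, A = 1 050 mm², y = 163 mm, Ī = 17 150 mm⁴.
Bottom flange (beyond web): 75 × 14, A = 1 050 mm², y = 7 mm, Ī = 17 150 mm⁴.
By symmetry the centroid is at mid-height, ȳ = 85 mm.
Transfer each piece to the horizontal centroidal axis using Ī + A·d² with d = y − 85:
  web: d = 0 mm → contributes +4 094 167 mm⁴
  top flange (beyond web): d = 78 mm → contributes +6 405 350 mm⁴
  bottom flange (beyond web): d = -78 mm → contributes +6 405 350 mm⁴
Total I = 16 904 867 mm⁴.

Ix ≈ 1.6905 × 10⁷ mm⁴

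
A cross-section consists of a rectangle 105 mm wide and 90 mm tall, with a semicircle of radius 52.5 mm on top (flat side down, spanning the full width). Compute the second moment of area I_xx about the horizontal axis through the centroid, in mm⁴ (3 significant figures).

Treat the section as a set of non-overlapping primitives; coordinates are from the bounding-box lower-left.
Rectangular body: 105 × 90, A = 9 450 mm², y = 45 mm, Ī = 6 378 750 mm⁴.
Semicircular cap: semicircle r = 52.5, A = 4329.5 mm², y = 112.28 mm, Ī = 833 814 mm⁴.
Centroid: ȳ = ΣA·y / ΣA = 66.14 mm.
Transfer each piece to the horizontal axis through the centroid using Ī + A·d² with d = y − 66.14:
  rectangular body: d = -21.14 mm → contributes +10 601 887 mm⁴
  semicircular cap: d = 46.142 mm → contributes +10 051 641 mm⁴
Total I = 20 653 528 mm⁴.

I_xx ≈ 2.07 × 10⁷ mm⁴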